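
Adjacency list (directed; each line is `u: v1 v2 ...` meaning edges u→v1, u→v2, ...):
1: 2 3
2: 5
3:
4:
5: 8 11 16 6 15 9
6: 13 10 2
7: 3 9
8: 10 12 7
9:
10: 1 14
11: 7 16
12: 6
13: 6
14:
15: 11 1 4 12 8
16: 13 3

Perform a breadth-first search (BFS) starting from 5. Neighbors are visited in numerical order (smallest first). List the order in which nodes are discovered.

Visit 5; enqueue 6, 8, 9, 11, 15, 16 → queue [6, 8, 9, 11, 15, 16]
Visit 6; enqueue 2, 10, 13 → queue [8, 9, 11, 15, 16, 2, 10, 13]
Visit 8; enqueue 7, 12 → queue [9, 11, 15, 16, 2, 10, 13, 7, 12]
Visit 9 → queue [11, 15, 16, 2, 10, 13, 7, 12]
Visit 11 → queue [15, 16, 2, 10, 13, 7, 12]
Visit 15; enqueue 1, 4 → queue [16, 2, 10, 13, 7, 12, 1, 4]
Visit 16; enqueue 3 → queue [2, 10, 13, 7, 12, 1, 4, 3]
Visit 2 → queue [10, 13, 7, 12, 1, 4, 3]
Visit 10; enqueue 14 → queue [13, 7, 12, 1, 4, 3, 14]
Visit 13 → queue [7, 12, 1, 4, 3, 14]
Visit 7 → queue [12, 1, 4, 3, 14]
Visit 12 → queue [1, 4, 3, 14]
Visit 1 → queue [4, 3, 14]
Visit 4 → queue [3, 14]
Visit 3 → queue [14]
Visit 14 → queue []

5, 6, 8, 9, 11, 15, 16, 2, 10, 13, 7, 12, 1, 4, 3, 14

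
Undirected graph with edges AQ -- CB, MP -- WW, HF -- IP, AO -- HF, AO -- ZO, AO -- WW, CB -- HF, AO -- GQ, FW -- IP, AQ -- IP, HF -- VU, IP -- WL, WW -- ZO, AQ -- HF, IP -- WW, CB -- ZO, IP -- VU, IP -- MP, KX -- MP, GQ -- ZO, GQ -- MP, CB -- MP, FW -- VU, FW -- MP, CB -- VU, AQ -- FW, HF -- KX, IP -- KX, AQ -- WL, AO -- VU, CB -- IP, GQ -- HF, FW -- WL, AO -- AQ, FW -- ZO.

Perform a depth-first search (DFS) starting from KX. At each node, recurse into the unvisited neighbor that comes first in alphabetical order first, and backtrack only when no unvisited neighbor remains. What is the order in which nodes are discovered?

Visit KX
KX → HF
HF → AO
AO → AQ
AQ → CB
CB → IP
IP → FW
FW → MP
MP → GQ
GQ → ZO
ZO → WW
FW → VU
FW → WL

KX -> HF -> AO -> AQ -> CB -> IP -> FW -> MP -> GQ -> ZO -> WW -> VU -> WL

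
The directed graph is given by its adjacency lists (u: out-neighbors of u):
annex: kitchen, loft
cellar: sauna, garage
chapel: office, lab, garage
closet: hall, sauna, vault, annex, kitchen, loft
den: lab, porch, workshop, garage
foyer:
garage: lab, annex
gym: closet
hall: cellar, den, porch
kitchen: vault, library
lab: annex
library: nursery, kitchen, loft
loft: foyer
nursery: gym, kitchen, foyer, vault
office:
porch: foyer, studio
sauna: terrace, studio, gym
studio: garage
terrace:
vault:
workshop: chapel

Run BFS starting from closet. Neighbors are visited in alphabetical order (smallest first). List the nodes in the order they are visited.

closet, annex, hall, kitchen, loft, sauna, vault, cellar, den, porch, library, foyer, gym, studio, terrace, garage, lab, workshop, nursery, chapel, office

Visit closet; enqueue annex, hall, kitchen, loft, sauna, vault → queue [annex, hall, kitchen, loft, sauna, vault]
Visit annex → queue [hall, kitchen, loft, sauna, vault]
Visit hall; enqueue cellar, den, porch → queue [kitchen, loft, sauna, vault, cellar, den, porch]
Visit kitchen; enqueue library → queue [loft, sauna, vault, cellar, den, porch, library]
Visit loft; enqueue foyer → queue [sauna, vault, cellar, den, porch, library, foyer]
Visit sauna; enqueue gym, studio, terrace → queue [vault, cellar, den, porch, library, foyer, gym, studio, terrace]
Visit vault → queue [cellar, den, porch, library, foyer, gym, studio, terrace]
Visit cellar; enqueue garage → queue [den, porch, library, foyer, gym, studio, terrace, garage]
Visit den; enqueue lab, workshop → queue [porch, library, foyer, gym, studio, terrace, garage, lab, workshop]
Visit porch → queue [library, foyer, gym, studio, terrace, garage, lab, workshop]
Visit library; enqueue nursery → queue [foyer, gym, studio, terrace, garage, lab, workshop, nursery]
Visit foyer → queue [gym, studio, terrace, garage, lab, workshop, nursery]
Visit gym → queue [studio, terrace, garage, lab, workshop, nursery]
Visit studio → queue [terrace, garage, lab, workshop, nursery]
Visit terrace → queue [garage, lab, workshop, nursery]
Visit garage → queue [lab, workshop, nursery]
Visit lab → queue [workshop, nursery]
Visit workshop; enqueue chapel → queue [nursery, chapel]
Visit nursery → queue [chapel]
Visit chapel; enqueue office → queue [office]
Visit office → queue []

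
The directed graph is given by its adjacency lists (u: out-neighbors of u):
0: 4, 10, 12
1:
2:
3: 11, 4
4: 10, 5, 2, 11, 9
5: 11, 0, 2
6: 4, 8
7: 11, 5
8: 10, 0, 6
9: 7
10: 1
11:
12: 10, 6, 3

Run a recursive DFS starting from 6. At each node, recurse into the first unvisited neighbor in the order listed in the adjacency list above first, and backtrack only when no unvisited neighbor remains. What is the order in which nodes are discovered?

Visit 6
6 → 4
4 → 10
10 → 1
4 → 5
5 → 11
5 → 0
0 → 12
12 → 3
5 → 2
4 → 9
9 → 7
6 → 8

6, 4, 10, 1, 5, 11, 0, 12, 3, 2, 9, 7, 8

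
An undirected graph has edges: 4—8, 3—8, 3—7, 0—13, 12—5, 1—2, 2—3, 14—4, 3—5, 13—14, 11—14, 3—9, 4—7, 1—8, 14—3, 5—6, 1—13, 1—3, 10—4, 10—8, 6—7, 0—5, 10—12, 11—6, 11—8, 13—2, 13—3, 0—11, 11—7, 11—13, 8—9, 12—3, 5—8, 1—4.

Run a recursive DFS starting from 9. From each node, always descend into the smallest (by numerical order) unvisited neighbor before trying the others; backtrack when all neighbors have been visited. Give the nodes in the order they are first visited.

9 → 3 → 1 → 2 → 13 → 0 → 5 → 6 → 7 → 4 → 8 → 10 → 12 → 11 → 14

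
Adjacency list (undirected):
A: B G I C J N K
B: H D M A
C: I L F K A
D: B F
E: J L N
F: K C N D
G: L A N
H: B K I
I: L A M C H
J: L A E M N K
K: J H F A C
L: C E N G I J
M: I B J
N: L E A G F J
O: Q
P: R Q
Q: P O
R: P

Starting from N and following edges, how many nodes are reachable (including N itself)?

14

BFS from N visits: N, A, E, F, G, J, L, B, C, I, K, D, M, H
Reachable nodes: 14 of 18 total.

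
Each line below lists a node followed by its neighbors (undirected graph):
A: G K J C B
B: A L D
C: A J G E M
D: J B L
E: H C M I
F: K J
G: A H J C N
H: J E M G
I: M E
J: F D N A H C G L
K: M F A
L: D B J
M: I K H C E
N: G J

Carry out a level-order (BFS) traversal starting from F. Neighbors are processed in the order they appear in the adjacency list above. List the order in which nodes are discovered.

F → K → J → M → A → D → N → H → C → G → L → I → E → B

Visit F; enqueue K, J → queue [K, J]
Visit K; enqueue M, A → queue [J, M, A]
Visit J; enqueue D, N, H, C, G, L → queue [M, A, D, N, H, C, G, L]
Visit M; enqueue I, E → queue [A, D, N, H, C, G, L, I, E]
Visit A; enqueue B → queue [D, N, H, C, G, L, I, E, B]
Visit D → queue [N, H, C, G, L, I, E, B]
Visit N → queue [H, C, G, L, I, E, B]
Visit H → queue [C, G, L, I, E, B]
Visit C → queue [G, L, I, E, B]
Visit G → queue [L, I, E, B]
Visit L → queue [I, E, B]
Visit I → queue [E, B]
Visit E → queue [B]
Visit B → queue []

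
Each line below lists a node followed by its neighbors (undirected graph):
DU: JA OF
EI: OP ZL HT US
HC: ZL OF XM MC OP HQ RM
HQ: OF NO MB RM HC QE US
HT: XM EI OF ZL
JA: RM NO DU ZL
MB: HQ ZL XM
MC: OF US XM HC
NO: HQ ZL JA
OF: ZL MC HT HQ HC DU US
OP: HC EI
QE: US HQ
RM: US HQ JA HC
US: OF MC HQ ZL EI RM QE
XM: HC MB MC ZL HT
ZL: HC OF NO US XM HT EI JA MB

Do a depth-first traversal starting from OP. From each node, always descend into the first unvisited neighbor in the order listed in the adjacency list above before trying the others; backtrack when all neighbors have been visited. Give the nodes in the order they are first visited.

OP, HC, ZL, OF, MC, US, HQ, NO, JA, RM, DU, MB, XM, HT, EI, QE

Visit OP
OP → HC
HC → ZL
ZL → OF
OF → MC
MC → US
US → HQ
HQ → NO
NO → JA
JA → RM
JA → DU
HQ → MB
MB → XM
XM → HT
HT → EI
HQ → QE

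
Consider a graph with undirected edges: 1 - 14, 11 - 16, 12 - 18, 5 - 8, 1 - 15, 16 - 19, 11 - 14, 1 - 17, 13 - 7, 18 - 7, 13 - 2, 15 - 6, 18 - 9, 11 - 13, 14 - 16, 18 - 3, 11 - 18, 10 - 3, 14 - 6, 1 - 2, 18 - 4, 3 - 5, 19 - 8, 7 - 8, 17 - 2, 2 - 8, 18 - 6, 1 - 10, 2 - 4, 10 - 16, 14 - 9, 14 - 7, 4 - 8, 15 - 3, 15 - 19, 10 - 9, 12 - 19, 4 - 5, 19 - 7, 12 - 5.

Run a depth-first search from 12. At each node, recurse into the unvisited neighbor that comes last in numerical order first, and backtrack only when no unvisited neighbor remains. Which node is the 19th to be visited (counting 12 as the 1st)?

4

Visit 12
12 → 19
19 → 16
16 → 14
14 → 11
11 → 18
18 → 9
9 → 10
10 → 3
3 → 15
15 → 6
15 → 1
1 → 17
17 → 2
2 → 13
13 → 7
7 → 8
8 → 5
5 → 4

Visit order: 12, 19, 16, 14, 11, 18, 9, 10, 3, 15, 6, 1, 17, 2, 13, 7, 8, 5, 4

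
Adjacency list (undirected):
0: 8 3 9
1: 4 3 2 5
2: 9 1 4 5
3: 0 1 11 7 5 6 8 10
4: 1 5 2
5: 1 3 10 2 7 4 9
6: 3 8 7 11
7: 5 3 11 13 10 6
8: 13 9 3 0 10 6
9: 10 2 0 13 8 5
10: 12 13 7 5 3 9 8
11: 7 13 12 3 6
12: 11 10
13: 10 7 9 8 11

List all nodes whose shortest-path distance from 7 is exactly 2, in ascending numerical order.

0, 1, 2, 4, 8, 9, 12

Level 0: 7
Level 1: 3, 5, 6, 10, 11, 13
Level 2: 0, 1, 2, 4, 8, 9, 12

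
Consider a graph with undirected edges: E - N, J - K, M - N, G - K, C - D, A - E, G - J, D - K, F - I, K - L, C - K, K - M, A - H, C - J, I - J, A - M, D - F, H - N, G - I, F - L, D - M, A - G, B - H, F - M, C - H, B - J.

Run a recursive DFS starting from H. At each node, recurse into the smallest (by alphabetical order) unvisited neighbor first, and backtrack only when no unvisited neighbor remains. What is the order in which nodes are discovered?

Visit H
H → A
A → E
E → N
N → M
M → D
D → C
C → J
J → B
J → G
G → I
I → F
F → L
L → K

H A E N M D C J B G I F L K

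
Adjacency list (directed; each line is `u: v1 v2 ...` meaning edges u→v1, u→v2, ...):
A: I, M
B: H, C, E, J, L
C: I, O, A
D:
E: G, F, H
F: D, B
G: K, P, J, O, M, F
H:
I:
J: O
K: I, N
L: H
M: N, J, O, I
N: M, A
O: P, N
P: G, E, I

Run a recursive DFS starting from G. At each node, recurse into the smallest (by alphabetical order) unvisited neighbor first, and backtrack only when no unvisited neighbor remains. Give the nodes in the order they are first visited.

G, F, B, C, A, I, M, J, O, N, P, E, H, L, D, K

Visit G
G → F
F → B
B → C
C → A
A → I
A → M
M → J
J → O
O → N
O → P
P → E
E → H
B → L
F → D
G → K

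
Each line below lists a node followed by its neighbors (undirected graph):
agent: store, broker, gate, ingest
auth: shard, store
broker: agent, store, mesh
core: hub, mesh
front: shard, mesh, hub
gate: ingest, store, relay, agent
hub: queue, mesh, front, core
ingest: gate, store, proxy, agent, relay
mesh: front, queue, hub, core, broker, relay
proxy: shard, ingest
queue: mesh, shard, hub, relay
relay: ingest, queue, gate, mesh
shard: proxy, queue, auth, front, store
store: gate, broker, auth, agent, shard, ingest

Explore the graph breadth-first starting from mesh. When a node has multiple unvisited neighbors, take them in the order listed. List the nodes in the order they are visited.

mesh front queue hub core broker relay shard agent store ingest gate proxy auth

Visit mesh; enqueue front, queue, hub, core, broker, relay → queue [front, queue, hub, core, broker, relay]
Visit front; enqueue shard → queue [queue, hub, core, broker, relay, shard]
Visit queue → queue [hub, core, broker, relay, shard]
Visit hub → queue [core, broker, relay, shard]
Visit core → queue [broker, relay, shard]
Visit broker; enqueue agent, store → queue [relay, shard, agent, store]
Visit relay; enqueue ingest, gate → queue [shard, agent, store, ingest, gate]
Visit shard; enqueue proxy, auth → queue [agent, store, ingest, gate, proxy, auth]
Visit agent → queue [store, ingest, gate, proxy, auth]
Visit store → queue [ingest, gate, proxy, auth]
Visit ingest → queue [gate, proxy, auth]
Visit gate → queue [proxy, auth]
Visit proxy → queue [auth]
Visit auth → queue []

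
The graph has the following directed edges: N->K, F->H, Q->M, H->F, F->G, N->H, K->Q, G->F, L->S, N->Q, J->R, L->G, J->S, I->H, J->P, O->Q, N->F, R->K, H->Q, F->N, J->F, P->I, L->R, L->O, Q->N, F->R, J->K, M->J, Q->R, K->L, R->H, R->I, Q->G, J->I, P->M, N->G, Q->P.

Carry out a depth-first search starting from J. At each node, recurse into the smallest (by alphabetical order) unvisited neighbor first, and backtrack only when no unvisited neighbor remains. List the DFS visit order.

J, F, G, H, Q, M, N, K, L, O, R, I, S, P

Visit J
J → F
F → G
F → H
H → Q
Q → M
Q → N
N → K
K → L
L → O
L → R
R → I
L → S
Q → P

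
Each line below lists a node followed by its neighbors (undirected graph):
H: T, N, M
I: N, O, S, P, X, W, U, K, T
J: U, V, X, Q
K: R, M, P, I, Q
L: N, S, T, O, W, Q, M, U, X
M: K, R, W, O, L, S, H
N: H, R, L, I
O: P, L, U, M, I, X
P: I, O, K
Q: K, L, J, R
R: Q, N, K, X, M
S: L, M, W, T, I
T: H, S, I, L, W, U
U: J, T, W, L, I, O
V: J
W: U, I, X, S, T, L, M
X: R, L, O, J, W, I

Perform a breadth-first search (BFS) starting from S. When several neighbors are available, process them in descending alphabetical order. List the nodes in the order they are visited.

Visit S; enqueue W, T, M, L, I → queue [W, T, M, L, I]
Visit W; enqueue X, U → queue [T, M, L, I, X, U]
Visit T; enqueue H → queue [M, L, I, X, U, H]
Visit M; enqueue R, O, K → queue [L, I, X, U, H, R, O, K]
Visit L; enqueue Q, N → queue [I, X, U, H, R, O, K, Q, N]
Visit I; enqueue P → queue [X, U, H, R, O, K, Q, N, P]
Visit X; enqueue J → queue [U, H, R, O, K, Q, N, P, J]
Visit U → queue [H, R, O, K, Q, N, P, J]
Visit H → queue [R, O, K, Q, N, P, J]
Visit R → queue [O, K, Q, N, P, J]
Visit O → queue [K, Q, N, P, J]
Visit K → queue [Q, N, P, J]
Visit Q → queue [N, P, J]
Visit N → queue [P, J]
Visit P → queue [J]
Visit J; enqueue V → queue [V]
Visit V → queue []

S -> W -> T -> M -> L -> I -> X -> U -> H -> R -> O -> K -> Q -> N -> P -> J -> V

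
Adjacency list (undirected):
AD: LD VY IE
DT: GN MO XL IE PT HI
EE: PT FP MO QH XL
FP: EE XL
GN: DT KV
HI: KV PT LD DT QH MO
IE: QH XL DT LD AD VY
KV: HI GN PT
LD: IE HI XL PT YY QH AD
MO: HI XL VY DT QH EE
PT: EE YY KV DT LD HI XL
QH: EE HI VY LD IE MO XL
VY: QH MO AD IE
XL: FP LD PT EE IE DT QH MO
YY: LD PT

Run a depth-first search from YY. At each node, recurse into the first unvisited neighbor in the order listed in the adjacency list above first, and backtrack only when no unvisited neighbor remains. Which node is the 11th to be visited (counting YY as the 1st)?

Visit YY
YY → LD
LD → IE
IE → QH
QH → EE
EE → PT
PT → KV
KV → HI
HI → DT
DT → GN
DT → MO
MO → XL
XL → FP
MO → VY
VY → AD

Visit order: YY, LD, IE, QH, EE, PT, KV, HI, DT, GN, MO, XL, FP, VY, AD

MO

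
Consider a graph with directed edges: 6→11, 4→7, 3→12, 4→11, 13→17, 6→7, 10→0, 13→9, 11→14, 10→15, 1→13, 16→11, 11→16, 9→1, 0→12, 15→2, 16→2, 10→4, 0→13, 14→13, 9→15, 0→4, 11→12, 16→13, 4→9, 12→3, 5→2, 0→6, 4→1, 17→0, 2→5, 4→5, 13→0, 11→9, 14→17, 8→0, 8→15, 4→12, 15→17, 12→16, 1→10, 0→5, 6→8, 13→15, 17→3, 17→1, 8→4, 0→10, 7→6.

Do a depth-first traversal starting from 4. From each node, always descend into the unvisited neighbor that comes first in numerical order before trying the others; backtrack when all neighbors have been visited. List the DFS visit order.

4 1 10 0 5 2 6 7 8 15 17 3 12 16 11 9 14 13

Visit 4
4 → 1
1 → 10
10 → 0
0 → 5
5 → 2
0 → 6
6 → 7
6 → 8
8 → 15
15 → 17
17 → 3
3 → 12
12 → 16
16 → 11
11 → 9
11 → 14
14 → 13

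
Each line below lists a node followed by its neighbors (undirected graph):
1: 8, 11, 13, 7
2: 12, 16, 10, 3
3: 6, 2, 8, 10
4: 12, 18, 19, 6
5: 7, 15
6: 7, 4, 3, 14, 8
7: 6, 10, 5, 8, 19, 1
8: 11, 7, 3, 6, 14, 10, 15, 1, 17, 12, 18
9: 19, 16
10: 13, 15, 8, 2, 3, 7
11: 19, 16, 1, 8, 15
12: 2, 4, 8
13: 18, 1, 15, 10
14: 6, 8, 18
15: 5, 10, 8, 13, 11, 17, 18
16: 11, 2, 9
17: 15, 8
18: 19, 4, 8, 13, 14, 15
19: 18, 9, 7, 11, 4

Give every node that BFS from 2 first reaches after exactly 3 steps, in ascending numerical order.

1, 5, 14, 17, 18, 19

Level 0: 2
Level 1: 3, 10, 12, 16
Level 2: 4, 6, 7, 8, 9, 11, 13, 15
Level 3: 1, 5, 14, 17, 18, 19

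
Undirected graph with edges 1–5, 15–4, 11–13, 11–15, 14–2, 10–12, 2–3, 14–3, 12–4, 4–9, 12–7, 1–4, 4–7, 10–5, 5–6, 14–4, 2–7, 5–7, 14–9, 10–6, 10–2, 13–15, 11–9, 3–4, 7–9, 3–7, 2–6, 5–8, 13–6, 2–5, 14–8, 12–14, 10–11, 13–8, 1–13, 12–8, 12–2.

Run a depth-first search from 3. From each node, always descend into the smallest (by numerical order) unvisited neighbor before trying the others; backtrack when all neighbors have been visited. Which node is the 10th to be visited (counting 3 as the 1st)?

6

Visit 3
3 → 2
2 → 5
5 → 1
1 → 4
4 → 7
7 → 9
9 → 11
11 → 10
10 → 6
6 → 13
13 → 8
8 → 12
12 → 14
13 → 15

Visit order: 3, 2, 5, 1, 4, 7, 9, 11, 10, 6, 13, 8, 12, 14, 15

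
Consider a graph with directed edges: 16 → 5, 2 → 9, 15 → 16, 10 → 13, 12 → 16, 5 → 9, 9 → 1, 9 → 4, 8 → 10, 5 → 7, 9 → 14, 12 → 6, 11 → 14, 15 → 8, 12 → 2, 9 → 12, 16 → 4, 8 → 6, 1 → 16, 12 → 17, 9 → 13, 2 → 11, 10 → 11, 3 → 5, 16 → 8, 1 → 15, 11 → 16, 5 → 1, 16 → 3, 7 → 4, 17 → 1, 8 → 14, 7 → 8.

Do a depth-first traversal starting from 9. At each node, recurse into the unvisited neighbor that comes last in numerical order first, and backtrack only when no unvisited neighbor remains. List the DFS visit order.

Visit 9
9 → 14
9 → 13
9 → 12
12 → 17
17 → 1
1 → 16
16 → 8
8 → 10
10 → 11
8 → 6
16 → 5
5 → 7
7 → 4
16 → 3
1 → 15
12 → 2

9, 14, 13, 12, 17, 1, 16, 8, 10, 11, 6, 5, 7, 4, 3, 15, 2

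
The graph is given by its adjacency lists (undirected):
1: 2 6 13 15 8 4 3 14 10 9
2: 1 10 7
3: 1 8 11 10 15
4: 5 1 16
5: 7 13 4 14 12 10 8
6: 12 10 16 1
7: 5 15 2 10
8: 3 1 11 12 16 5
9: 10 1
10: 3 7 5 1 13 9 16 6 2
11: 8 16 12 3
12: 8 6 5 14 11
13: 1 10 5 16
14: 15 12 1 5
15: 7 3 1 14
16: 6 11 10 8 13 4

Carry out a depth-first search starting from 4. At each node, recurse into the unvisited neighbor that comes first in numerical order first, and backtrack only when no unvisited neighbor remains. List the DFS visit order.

Visit 4
4 → 1
1 → 2
2 → 7
7 → 5
5 → 8
8 → 3
3 → 10
10 → 6
6 → 12
12 → 11
11 → 16
16 → 13
12 → 14
14 → 15
10 → 9

4 1 2 7 5 8 3 10 6 12 11 16 13 14 15 9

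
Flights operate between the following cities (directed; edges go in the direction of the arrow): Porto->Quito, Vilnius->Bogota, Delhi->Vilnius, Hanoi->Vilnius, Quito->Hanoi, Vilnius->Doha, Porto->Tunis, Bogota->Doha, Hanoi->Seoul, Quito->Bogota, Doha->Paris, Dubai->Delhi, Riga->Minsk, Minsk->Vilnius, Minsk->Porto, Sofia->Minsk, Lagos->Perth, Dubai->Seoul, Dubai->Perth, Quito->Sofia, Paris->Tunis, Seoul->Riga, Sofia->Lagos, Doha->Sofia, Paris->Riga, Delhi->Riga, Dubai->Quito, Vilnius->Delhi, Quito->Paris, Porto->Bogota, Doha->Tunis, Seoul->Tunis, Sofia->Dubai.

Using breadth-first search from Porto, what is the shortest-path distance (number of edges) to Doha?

2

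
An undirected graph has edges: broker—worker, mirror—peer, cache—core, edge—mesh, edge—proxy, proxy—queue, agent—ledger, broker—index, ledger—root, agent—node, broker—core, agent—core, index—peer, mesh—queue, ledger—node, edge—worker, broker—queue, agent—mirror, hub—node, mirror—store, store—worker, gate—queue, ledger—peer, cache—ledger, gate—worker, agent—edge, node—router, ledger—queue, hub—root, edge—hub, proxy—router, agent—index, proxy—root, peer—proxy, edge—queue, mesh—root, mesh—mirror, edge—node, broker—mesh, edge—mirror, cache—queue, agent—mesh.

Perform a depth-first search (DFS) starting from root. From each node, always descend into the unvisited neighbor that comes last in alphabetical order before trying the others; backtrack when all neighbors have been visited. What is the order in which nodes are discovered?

Visit root
root → proxy
proxy → router
router → node
node → ledger
ledger → queue
queue → mesh
mesh → mirror
mirror → store
store → worker
worker → gate
worker → edge
edge → hub
edge → agent
agent → index
index → peer
index → broker
broker → core
core → cache

root, proxy, router, node, ledger, queue, mesh, mirror, store, worker, gate, edge, hub, agent, index, peer, broker, core, cache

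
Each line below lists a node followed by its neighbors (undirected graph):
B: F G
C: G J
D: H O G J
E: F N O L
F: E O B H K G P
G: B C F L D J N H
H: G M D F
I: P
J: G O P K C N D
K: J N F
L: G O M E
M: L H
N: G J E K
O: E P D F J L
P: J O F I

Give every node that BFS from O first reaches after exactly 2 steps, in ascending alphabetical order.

Level 0: O
Level 1: D, E, F, J, L, P
Level 2: B, C, G, H, I, K, M, N

B, C, G, H, I, K, M, N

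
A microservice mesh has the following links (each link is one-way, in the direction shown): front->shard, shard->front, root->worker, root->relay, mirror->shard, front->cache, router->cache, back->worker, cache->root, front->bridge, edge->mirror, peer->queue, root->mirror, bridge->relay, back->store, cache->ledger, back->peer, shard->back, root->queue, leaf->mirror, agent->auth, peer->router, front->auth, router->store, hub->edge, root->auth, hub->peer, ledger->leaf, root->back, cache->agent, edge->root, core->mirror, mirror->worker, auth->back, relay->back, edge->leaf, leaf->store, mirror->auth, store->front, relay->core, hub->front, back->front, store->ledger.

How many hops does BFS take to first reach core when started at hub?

4

Level 0: hub
Level 1: edge, front, peer
Level 2: auth, bridge, cache, leaf, mirror, queue, root, router, shard
Level 3: agent, back, ledger, relay, store, worker
Level 4: core
core first appears at level 4.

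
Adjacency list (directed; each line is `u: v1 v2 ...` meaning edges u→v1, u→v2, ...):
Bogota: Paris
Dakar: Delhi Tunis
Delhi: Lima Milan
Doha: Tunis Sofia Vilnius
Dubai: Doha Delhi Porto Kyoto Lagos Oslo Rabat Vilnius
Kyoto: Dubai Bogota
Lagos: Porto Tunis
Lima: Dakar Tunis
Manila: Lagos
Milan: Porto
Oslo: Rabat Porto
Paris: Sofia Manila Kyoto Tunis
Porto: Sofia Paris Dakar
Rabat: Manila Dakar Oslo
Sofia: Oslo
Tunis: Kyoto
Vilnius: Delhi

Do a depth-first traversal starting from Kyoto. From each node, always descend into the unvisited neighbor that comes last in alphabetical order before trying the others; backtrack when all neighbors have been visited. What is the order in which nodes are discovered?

Kyoto -> Dubai -> Vilnius -> Delhi -> Milan -> Porto -> Sofia -> Oslo -> Rabat -> Manila -> Lagos -> Tunis -> Dakar -> Paris -> Lima -> Doha -> Bogota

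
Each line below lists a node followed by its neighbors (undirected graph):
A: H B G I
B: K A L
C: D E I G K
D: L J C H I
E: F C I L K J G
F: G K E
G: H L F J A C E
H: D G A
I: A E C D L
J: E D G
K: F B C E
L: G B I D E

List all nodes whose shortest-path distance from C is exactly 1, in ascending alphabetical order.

Level 0: C
Level 1: D, E, G, I, K
Level 2: A, B, F, H, J, L

D, E, G, I, K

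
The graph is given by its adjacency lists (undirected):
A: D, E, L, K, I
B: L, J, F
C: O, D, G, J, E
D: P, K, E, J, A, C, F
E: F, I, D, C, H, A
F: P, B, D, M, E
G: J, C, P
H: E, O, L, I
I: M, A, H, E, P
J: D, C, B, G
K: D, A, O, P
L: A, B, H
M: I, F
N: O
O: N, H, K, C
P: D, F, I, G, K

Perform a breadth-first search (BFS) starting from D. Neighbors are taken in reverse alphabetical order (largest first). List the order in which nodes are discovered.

Visit D; enqueue P, K, J, F, E, C, A → queue [P, K, J, F, E, C, A]
Visit P; enqueue I, G → queue [K, J, F, E, C, A, I, G]
Visit K; enqueue O → queue [J, F, E, C, A, I, G, O]
Visit J; enqueue B → queue [F, E, C, A, I, G, O, B]
Visit F; enqueue M → queue [E, C, A, I, G, O, B, M]
Visit E; enqueue H → queue [C, A, I, G, O, B, M, H]
Visit C → queue [A, I, G, O, B, M, H]
Visit A; enqueue L → queue [I, G, O, B, M, H, L]
Visit I → queue [G, O, B, M, H, L]
Visit G → queue [O, B, M, H, L]
Visit O; enqueue N → queue [B, M, H, L, N]
Visit B → queue [M, H, L, N]
Visit M → queue [H, L, N]
Visit H → queue [L, N]
Visit L → queue [N]
Visit N → queue []

D -> P -> K -> J -> F -> E -> C -> A -> I -> G -> O -> B -> M -> H -> L -> N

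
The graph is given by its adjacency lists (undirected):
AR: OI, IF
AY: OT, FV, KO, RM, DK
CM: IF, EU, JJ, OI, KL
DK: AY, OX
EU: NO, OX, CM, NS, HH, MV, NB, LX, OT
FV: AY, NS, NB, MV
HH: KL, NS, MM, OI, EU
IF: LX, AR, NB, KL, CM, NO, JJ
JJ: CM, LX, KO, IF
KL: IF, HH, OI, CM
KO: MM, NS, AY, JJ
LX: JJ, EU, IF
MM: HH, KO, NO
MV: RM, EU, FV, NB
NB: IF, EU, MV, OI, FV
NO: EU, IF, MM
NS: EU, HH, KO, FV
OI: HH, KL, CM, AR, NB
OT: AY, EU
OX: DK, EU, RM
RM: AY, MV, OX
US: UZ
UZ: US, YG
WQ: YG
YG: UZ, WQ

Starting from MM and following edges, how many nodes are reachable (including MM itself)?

21

BFS from MM visits: MM, NO, KO, HH, IF, EU, NS, JJ, AY, OI, KL, NB, LX, CM, AR, OX, OT, MV, FV, RM, DK
Reachable nodes: 21 of 25 total.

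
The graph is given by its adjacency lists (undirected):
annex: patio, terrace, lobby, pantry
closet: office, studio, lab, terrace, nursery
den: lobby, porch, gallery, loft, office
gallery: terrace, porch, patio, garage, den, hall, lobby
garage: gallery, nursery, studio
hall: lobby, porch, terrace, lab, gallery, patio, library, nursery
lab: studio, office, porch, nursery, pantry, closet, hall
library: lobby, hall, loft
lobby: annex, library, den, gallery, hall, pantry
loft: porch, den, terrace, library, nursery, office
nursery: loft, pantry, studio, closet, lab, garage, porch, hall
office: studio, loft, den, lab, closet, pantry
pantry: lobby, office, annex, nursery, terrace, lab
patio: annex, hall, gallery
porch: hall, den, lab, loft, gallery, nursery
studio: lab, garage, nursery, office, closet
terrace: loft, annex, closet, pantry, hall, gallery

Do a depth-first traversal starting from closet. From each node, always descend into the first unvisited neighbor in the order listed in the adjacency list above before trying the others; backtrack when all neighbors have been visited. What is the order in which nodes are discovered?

closet, office, studio, lab, porch, hall, lobby, annex, patio, gallery, terrace, loft, den, library, nursery, pantry, garage

Visit closet
closet → office
office → studio
studio → lab
lab → porch
porch → hall
hall → lobby
lobby → annex
annex → patio
patio → gallery
gallery → terrace
terrace → loft
loft → den
loft → library
loft → nursery
nursery → pantry
nursery → garage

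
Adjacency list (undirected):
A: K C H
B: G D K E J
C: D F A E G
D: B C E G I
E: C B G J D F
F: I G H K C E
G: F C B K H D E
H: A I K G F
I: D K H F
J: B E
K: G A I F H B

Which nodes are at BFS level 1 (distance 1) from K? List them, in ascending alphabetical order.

A, B, F, G, H, I

Level 0: K
Level 1: A, B, F, G, H, I
Level 2: C, D, E, J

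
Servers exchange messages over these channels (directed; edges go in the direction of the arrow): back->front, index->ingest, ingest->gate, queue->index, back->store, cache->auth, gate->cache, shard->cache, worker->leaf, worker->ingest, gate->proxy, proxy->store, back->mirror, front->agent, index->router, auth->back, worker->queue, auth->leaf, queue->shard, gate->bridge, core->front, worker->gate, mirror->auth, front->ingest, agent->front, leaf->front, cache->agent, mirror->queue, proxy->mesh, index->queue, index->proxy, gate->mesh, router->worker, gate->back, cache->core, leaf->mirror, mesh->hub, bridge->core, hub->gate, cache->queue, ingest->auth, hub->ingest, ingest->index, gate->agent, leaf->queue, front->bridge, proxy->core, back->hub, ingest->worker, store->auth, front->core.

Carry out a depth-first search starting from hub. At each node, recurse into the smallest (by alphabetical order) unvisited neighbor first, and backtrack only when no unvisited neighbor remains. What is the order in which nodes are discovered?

hub → gate → agent → front → bridge → core → ingest → auth → back → mirror → queue → index → proxy → mesh → store → router → worker → leaf → shard → cache

Visit hub
hub → gate
gate → agent
agent → front
front → bridge
bridge → core
front → ingest
ingest → auth
auth → back
back → mirror
mirror → queue
queue → index
index → proxy
proxy → mesh
proxy → store
index → router
router → worker
worker → leaf
queue → shard
shard → cache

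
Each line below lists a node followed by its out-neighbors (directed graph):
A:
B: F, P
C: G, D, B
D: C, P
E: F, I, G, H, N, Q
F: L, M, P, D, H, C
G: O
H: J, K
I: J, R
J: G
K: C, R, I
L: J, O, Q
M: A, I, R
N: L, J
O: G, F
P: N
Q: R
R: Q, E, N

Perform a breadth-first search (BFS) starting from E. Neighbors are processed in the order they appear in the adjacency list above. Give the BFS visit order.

Visit E; enqueue F, I, G, H, N, Q → queue [F, I, G, H, N, Q]
Visit F; enqueue L, M, P, D, C → queue [I, G, H, N, Q, L, M, P, D, C]
Visit I; enqueue J, R → queue [G, H, N, Q, L, M, P, D, C, J, R]
Visit G; enqueue O → queue [H, N, Q, L, M, P, D, C, J, R, O]
Visit H; enqueue K → queue [N, Q, L, M, P, D, C, J, R, O, K]
Visit N → queue [Q, L, M, P, D, C, J, R, O, K]
Visit Q → queue [L, M, P, D, C, J, R, O, K]
Visit L → queue [M, P, D, C, J, R, O, K]
Visit M; enqueue A → queue [P, D, C, J, R, O, K, A]
Visit P → queue [D, C, J, R, O, K, A]
Visit D → queue [C, J, R, O, K, A]
Visit C; enqueue B → queue [J, R, O, K, A, B]
Visit J → queue [R, O, K, A, B]
Visit R → queue [O, K, A, B]
Visit O → queue [K, A, B]
Visit K → queue [A, B]
Visit A → queue [B]
Visit B → queue []

E, F, I, G, H, N, Q, L, M, P, D, C, J, R, O, K, A, B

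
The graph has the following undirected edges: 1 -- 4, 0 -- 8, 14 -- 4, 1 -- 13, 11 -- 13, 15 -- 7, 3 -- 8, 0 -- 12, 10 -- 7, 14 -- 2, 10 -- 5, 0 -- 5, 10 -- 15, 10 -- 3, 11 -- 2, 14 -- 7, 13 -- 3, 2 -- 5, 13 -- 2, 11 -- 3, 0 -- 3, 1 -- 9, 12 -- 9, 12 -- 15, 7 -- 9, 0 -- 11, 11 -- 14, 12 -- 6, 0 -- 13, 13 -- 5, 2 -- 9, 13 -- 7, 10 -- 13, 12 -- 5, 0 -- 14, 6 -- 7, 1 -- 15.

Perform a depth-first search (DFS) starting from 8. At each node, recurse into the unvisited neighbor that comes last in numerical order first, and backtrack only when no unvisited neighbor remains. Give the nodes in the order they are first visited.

Visit 8
8 → 3
3 → 13
13 → 11
11 → 14
14 → 7
7 → 15
15 → 12
12 → 9
9 → 2
2 → 5
5 → 10
5 → 0
9 → 1
1 → 4
12 → 6

8 → 3 → 13 → 11 → 14 → 7 → 15 → 12 → 9 → 2 → 5 → 10 → 0 → 1 → 4 → 6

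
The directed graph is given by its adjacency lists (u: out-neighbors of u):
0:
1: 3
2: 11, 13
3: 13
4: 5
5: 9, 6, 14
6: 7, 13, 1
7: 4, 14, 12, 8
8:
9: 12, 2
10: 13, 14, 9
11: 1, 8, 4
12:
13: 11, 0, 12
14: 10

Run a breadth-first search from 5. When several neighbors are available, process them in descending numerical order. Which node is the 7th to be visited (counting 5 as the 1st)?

2

Visit 5; enqueue 14, 9, 6 → queue [14, 9, 6]
Visit 14; enqueue 10 → queue [9, 6, 10]
Visit 9; enqueue 12, 2 → queue [6, 10, 12, 2]
Visit 6; enqueue 13, 7, 1 → queue [10, 12, 2, 13, 7, 1]
Visit 10 → queue [12, 2, 13, 7, 1]
Visit 12 → queue [2, 13, 7, 1]
Visit 2; enqueue 11 → queue [13, 7, 1, 11]
Visit 13; enqueue 0 → queue [7, 1, 11, 0]
Visit 7; enqueue 8, 4 → queue [1, 11, 0, 8, 4]
Visit 1; enqueue 3 → queue [11, 0, 8, 4, 3]
Visit 11 → queue [0, 8, 4, 3]
Visit 0 → queue [8, 4, 3]
Visit 8 → queue [4, 3]
Visit 4 → queue [3]
Visit 3 → queue []

Visit order: 5, 14, 9, 6, 10, 12, 2, 13, 7, 1, 11, 0, 8, 4, 3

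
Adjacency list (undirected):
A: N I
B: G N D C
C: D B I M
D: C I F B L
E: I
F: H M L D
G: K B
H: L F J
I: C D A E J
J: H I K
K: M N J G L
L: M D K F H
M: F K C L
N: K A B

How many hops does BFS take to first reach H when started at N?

3

Level 0: N
Level 1: A, B, K
Level 2: C, D, G, I, J, L, M
Level 3: E, F, H
H first appears at level 3.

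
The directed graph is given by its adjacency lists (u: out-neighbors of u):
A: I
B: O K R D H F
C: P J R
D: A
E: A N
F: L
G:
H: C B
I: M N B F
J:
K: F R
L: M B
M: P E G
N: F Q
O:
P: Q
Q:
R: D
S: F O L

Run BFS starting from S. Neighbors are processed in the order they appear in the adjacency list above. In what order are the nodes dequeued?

S, F, O, L, M, B, P, E, G, K, R, D, H, Q, A, N, C, I, J

Visit S; enqueue F, O, L → queue [F, O, L]
Visit F → queue [O, L]
Visit O → queue [L]
Visit L; enqueue M, B → queue [M, B]
Visit M; enqueue P, E, G → queue [B, P, E, G]
Visit B; enqueue K, R, D, H → queue [P, E, G, K, R, D, H]
Visit P; enqueue Q → queue [E, G, K, R, D, H, Q]
Visit E; enqueue A, N → queue [G, K, R, D, H, Q, A, N]
Visit G → queue [K, R, D, H, Q, A, N]
Visit K → queue [R, D, H, Q, A, N]
Visit R → queue [D, H, Q, A, N]
Visit D → queue [H, Q, A, N]
Visit H; enqueue C → queue [Q, A, N, C]
Visit Q → queue [A, N, C]
Visit A; enqueue I → queue [N, C, I]
Visit N → queue [C, I]
Visit C; enqueue J → queue [I, J]
Visit I → queue [J]
Visit J → queue []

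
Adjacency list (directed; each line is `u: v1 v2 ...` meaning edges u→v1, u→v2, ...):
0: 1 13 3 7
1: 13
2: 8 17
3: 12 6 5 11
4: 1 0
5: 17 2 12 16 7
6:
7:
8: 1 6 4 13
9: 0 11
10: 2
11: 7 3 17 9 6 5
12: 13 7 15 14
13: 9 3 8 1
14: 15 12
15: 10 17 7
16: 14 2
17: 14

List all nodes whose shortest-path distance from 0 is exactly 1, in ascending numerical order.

1, 3, 7, 13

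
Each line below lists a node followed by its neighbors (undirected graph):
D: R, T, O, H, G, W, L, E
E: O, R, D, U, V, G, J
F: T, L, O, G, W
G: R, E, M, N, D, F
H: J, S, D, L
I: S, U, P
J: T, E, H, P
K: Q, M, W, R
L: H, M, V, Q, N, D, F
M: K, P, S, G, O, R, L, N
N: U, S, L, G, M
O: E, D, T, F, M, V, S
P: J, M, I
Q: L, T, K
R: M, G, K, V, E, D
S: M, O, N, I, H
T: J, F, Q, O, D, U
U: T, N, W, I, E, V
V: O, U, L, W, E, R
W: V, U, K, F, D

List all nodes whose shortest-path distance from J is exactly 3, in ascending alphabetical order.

Level 0: J
Level 1: E, H, P, T
Level 2: D, F, G, I, L, M, O, Q, R, S, U, V
Level 3: K, N, W

K, N, W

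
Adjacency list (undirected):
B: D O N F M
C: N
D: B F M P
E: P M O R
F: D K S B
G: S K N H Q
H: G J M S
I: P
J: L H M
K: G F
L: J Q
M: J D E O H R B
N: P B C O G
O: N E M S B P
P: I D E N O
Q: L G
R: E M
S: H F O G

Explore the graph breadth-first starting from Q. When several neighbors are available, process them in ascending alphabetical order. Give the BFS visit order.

Visit Q; enqueue G, L → queue [G, L]
Visit G; enqueue H, K, N, S → queue [L, H, K, N, S]
Visit L; enqueue J → queue [H, K, N, S, J]
Visit H; enqueue M → queue [K, N, S, J, M]
Visit K; enqueue F → queue [N, S, J, M, F]
Visit N; enqueue B, C, O, P → queue [S, J, M, F, B, C, O, P]
Visit S → queue [J, M, F, B, C, O, P]
Visit J → queue [M, F, B, C, O, P]
Visit M; enqueue D, E, R → queue [F, B, C, O, P, D, E, R]
Visit F → queue [B, C, O, P, D, E, R]
Visit B → queue [C, O, P, D, E, R]
Visit C → queue [O, P, D, E, R]
Visit O → queue [P, D, E, R]
Visit P; enqueue I → queue [D, E, R, I]
Visit D → queue [E, R, I]
Visit E → queue [R, I]
Visit R → queue [I]
Visit I → queue []

Q, G, L, H, K, N, S, J, M, F, B, C, O, P, D, E, R, I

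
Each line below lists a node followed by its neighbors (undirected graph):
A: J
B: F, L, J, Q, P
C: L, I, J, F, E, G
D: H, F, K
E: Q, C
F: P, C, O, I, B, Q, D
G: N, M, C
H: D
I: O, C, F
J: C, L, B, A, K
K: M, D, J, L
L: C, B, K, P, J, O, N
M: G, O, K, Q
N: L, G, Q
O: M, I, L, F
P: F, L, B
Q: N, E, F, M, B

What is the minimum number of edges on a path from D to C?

2

Level 0: D
Level 1: F, H, K
Level 2: B, C, I, J, L, M, O, P, Q
Level 3: A, E, G, N
C first appears at level 2.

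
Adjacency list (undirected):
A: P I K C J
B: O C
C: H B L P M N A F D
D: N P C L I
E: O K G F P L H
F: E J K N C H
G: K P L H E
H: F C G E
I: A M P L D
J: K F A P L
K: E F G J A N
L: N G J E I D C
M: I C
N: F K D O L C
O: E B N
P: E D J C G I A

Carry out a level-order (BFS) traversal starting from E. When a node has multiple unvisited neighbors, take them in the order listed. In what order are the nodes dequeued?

E O K G F P L H B N J A C D I M

Visit E; enqueue O, K, G, F, P, L, H → queue [O, K, G, F, P, L, H]
Visit O; enqueue B, N → queue [K, G, F, P, L, H, B, N]
Visit K; enqueue J, A → queue [G, F, P, L, H, B, N, J, A]
Visit G → queue [F, P, L, H, B, N, J, A]
Visit F; enqueue C → queue [P, L, H, B, N, J, A, C]
Visit P; enqueue D, I → queue [L, H, B, N, J, A, C, D, I]
Visit L → queue [H, B, N, J, A, C, D, I]
Visit H → queue [B, N, J, A, C, D, I]
Visit B → queue [N, J, A, C, D, I]
Visit N → queue [J, A, C, D, I]
Visit J → queue [A, C, D, I]
Visit A → queue [C, D, I]
Visit C; enqueue M → queue [D, I, M]
Visit D → queue [I, M]
Visit I → queue [M]
Visit M → queue []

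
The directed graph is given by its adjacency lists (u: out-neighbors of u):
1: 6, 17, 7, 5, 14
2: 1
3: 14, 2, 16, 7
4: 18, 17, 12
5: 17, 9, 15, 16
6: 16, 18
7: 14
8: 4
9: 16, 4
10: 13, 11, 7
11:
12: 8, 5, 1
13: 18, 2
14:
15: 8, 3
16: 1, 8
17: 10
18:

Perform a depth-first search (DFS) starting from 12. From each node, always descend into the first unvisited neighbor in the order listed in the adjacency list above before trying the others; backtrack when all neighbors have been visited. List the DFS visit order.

Visit 12
12 → 8
8 → 4
4 → 18
4 → 17
17 → 10
10 → 13
13 → 2
2 → 1
1 → 6
6 → 16
1 → 7
7 → 14
1 → 5
5 → 9
5 → 15
15 → 3
10 → 11

12 8 4 18 17 10 13 2 1 6 16 7 14 5 9 15 3 11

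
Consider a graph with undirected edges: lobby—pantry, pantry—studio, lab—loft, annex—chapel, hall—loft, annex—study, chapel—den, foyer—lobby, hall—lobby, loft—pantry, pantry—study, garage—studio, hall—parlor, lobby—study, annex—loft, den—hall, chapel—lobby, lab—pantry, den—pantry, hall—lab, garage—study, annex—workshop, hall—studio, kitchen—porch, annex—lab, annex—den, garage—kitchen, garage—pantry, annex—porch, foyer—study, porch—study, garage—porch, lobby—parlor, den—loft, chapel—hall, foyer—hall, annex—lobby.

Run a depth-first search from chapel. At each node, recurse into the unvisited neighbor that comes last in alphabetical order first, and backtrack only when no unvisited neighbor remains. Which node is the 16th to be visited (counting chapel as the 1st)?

Visit chapel
chapel → lobby
lobby → study
study → porch
porch → kitchen
kitchen → garage
garage → studio
studio → pantry
pantry → loft
loft → lab
lab → hall
hall → parlor
hall → foyer
hall → den
den → annex
annex → workshop

Visit order: chapel, lobby, study, porch, kitchen, garage, studio, pantry, loft, lab, hall, parlor, foyer, den, annex, workshop

workshop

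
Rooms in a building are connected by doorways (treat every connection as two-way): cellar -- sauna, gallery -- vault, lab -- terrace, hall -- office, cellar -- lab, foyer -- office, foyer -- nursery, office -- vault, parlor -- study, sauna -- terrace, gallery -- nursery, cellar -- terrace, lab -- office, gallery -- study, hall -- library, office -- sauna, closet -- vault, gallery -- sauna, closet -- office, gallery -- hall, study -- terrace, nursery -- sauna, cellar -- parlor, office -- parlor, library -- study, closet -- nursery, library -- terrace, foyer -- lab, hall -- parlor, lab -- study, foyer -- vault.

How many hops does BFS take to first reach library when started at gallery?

Level 0: gallery
Level 1: hall, nursery, sauna, study, vault
Level 2: cellar, closet, foyer, lab, library, office, parlor, terrace
library first appears at level 2.

2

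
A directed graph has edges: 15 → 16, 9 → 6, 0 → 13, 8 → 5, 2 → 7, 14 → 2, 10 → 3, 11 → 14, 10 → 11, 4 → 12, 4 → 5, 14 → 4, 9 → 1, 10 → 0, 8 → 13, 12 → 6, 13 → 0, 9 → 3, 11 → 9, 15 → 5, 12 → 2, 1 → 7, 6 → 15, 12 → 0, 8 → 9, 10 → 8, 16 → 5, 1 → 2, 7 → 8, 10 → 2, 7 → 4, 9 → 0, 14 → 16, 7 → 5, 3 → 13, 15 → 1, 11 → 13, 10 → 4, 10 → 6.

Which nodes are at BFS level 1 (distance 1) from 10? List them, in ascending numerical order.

0, 2, 3, 4, 6, 8, 11

Level 0: 10
Level 1: 0, 2, 3, 4, 6, 8, 11
Level 2: 5, 7, 9, 12, 13, 14, 15
Level 3: 1, 16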